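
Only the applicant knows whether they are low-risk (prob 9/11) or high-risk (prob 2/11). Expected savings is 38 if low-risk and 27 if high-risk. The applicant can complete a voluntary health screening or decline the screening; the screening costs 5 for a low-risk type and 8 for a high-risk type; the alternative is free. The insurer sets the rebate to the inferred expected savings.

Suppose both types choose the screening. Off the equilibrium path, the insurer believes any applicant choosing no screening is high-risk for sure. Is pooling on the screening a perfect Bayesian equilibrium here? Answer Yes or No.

On path, the insurer holds the prior and pays 9/11·38 + 2/11·27 = 36. Off path (no screening), believing high-risk, it pays 27.
low-risk: the screening nets 36 − 5 = 31; no screening nets 27. low-risk stays.
high-risk: the screening nets 36 − 8 = 28; no screening nets 27. high-risk stays.
No type deviates, so pooling is sustained.

Yes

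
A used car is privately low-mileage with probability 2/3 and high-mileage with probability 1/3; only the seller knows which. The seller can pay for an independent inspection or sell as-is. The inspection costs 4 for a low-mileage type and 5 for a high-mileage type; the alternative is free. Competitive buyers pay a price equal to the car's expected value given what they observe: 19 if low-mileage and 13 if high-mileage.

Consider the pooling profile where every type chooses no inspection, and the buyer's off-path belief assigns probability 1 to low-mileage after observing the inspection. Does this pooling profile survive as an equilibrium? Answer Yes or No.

On path, the buyer holds the prior and pays 2/3·19 + 1/3·13 = 17. Off path (the inspection), believing low-mileage, it pays 19.
low-mileage: no inspection nets 17; the inspection nets 19 − 4 = 15. low-mileage stays.
high-mileage: no inspection nets 17; the inspection nets 19 − 5 = 14. high-mileage stays.
No type deviates, so pooling is sustained.

Yes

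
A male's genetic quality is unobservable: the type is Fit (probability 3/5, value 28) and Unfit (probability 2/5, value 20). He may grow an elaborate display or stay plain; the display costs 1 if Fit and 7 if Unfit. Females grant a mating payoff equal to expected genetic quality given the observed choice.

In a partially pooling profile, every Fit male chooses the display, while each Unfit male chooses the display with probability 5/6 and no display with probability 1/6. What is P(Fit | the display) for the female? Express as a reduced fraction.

P(the display) = (3/5)·1 + (2/5)·(5/6) = 14/15.
By Bayes' rule, P(Fit | the display) = (3/5) / (14/15) = 9/14.

9/14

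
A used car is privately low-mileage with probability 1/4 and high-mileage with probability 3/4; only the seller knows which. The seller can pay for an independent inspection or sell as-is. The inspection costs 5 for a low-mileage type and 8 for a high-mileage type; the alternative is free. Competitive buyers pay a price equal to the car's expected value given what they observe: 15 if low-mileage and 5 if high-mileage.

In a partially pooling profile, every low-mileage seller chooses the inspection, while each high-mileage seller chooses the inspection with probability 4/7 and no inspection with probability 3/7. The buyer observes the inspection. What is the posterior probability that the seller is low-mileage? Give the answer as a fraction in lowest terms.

P(the inspection) = (1/4)·1 + (3/4)·(4/7) = 19/28.
By Bayes' rule, P(low-mileage | the inspection) = (1/4) / (19/28) = 7/19.

7/19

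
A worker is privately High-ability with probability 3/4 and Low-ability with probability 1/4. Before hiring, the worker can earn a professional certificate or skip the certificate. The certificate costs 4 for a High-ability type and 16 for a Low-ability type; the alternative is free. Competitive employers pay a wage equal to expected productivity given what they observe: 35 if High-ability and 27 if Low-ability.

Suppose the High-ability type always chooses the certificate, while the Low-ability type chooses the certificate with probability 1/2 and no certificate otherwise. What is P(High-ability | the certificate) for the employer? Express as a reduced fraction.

P(the certificate) = (3/4)·1 + (1/4)·(1/2) = 7/8.
By Bayes' rule, P(High-ability | the certificate) = (3/4) / (7/8) = 6/7.

6/7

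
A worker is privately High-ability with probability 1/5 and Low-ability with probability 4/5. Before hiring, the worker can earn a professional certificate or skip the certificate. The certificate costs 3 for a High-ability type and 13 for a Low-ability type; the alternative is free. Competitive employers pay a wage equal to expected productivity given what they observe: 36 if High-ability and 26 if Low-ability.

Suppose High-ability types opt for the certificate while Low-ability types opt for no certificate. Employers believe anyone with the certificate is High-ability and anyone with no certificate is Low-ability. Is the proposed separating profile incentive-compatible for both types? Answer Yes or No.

Yes

Under these beliefs, the certificate earns wage 36 and no certificate earns wage 26.
High-ability: the certificate nets 36 − 3 = 33; no certificate nets 26. High-ability prefers the certificate.
Low-ability: the certificate nets 36 − 13 = 23; no certificate nets 26. Low-ability prefers no certificate.
Neither type deviates, so the separating profile is an equilibrium.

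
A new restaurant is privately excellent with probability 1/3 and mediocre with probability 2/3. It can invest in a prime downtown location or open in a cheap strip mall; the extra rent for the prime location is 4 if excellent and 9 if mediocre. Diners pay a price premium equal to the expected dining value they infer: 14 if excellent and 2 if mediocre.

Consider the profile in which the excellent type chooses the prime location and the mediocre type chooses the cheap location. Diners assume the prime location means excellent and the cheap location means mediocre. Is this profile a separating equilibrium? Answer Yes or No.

No

Under these beliefs, the prime location earns price premium 14 and the cheap location earns price premium 2.
excellent: the prime location nets 14 − 4 = 10; the cheap location nets 2. excellent prefers the prime location.
mediocre: the prime location nets 14 − 9 = 5; the cheap location nets 2. mediocre would deviate to the prime location.
mediocre has a profitable deviation, so the profile is not an equilibrium.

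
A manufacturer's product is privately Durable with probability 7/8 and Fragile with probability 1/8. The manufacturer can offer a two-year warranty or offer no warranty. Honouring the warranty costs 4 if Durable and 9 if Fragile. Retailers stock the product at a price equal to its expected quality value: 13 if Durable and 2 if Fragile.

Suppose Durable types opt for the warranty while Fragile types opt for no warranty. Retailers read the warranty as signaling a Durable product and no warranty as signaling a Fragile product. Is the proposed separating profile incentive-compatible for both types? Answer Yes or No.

No

Under these beliefs, the warranty earns price 13 and no warranty earns price 2.
Durable: the warranty nets 13 − 4 = 9; no warranty nets 2. Durable prefers the warranty.
Fragile: the warranty nets 13 − 9 = 4; no warranty nets 2. Fragile would deviate to the warranty.
Fragile has a profitable deviation, so the profile is not an equilibrium.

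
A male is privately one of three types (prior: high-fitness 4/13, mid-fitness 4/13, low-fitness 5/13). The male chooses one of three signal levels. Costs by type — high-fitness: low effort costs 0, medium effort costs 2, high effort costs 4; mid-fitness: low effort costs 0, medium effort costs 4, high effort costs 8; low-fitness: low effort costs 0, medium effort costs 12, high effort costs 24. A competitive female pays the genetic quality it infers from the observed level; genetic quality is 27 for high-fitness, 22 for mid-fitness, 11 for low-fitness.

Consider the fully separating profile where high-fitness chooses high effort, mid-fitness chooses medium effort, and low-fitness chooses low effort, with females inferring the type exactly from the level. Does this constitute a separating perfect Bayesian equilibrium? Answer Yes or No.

No

Separating mating payoffs: high effort → 27, medium effort → 22, low effort → 11.
high-fitness (assigned high effort): low effort: 11 − 0 = 11; medium effort: 22 − 2 = 20; high effort: 27 − 4 = 23. high-fitness stays.
mid-fitness (assigned medium effort): low effort: 11 − 0 = 11; medium effort: 22 − 4 = 18; high effort: 27 − 8 = 19. mid-fitness prefers high effort.
low-fitness (assigned low effort): low effort: 11 − 0 = 11; medium effort: 22 − 12 = 10; high effort: 27 − 24 = 3. low-fitness stays.
At least one type deviates; the separating profile fails.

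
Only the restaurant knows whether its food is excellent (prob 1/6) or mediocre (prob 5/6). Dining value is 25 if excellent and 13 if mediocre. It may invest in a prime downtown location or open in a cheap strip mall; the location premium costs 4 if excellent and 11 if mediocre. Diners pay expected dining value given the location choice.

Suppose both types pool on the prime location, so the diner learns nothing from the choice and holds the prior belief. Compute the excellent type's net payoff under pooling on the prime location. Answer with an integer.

Pooled price premium = 1/6·25 + 5/6·13 = 15.
excellent pays cost 4 for the prime location, so net payoff = 15 − 4 = 11.

11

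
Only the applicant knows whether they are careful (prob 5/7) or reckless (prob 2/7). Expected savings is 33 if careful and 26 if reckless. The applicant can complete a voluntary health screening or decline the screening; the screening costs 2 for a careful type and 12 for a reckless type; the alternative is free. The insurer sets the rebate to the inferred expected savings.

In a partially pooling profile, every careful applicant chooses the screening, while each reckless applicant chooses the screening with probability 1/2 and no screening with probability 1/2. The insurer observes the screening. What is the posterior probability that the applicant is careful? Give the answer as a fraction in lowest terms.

5/6

P(the screening) = (5/7)·1 + (2/7)·(1/2) = 6/7.
By Bayes' rule, P(careful | the screening) = (5/7) / (6/7) = 5/6.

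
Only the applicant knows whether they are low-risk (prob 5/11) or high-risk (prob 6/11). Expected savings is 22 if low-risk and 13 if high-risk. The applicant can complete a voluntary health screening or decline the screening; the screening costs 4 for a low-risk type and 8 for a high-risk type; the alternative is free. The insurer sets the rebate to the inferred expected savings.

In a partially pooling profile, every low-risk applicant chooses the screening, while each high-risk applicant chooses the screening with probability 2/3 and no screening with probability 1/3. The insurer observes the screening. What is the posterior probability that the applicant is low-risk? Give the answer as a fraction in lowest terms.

5/9

P(the screening) = (5/11)·1 + (6/11)·(2/3) = 9/11.
By Bayes' rule, P(low-risk | the screening) = (5/11) / (9/11) = 5/9.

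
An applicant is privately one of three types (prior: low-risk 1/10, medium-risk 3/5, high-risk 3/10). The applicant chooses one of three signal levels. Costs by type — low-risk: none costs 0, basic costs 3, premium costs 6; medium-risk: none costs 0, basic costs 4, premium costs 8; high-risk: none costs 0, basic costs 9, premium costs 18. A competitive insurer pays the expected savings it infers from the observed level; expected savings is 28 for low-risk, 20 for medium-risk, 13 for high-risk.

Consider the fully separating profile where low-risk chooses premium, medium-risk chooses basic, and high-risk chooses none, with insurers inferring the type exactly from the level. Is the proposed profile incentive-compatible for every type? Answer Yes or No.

No

Separating rebates: premium → 28, basic → 20, none → 13.
low-risk (assigned premium): none: 13 − 0 = 13; basic: 20 − 3 = 17; premium: 28 − 6 = 22. low-risk stays.
medium-risk (assigned basic): none: 13 − 0 = 13; basic: 20 − 4 = 16; premium: 28 − 8 = 20. medium-risk prefers premium.
high-risk (assigned none): none: 13 − 0 = 13; basic: 20 − 9 = 11; premium: 28 − 18 = 10. high-risk stays.
At least one type deviates; the separating profile fails.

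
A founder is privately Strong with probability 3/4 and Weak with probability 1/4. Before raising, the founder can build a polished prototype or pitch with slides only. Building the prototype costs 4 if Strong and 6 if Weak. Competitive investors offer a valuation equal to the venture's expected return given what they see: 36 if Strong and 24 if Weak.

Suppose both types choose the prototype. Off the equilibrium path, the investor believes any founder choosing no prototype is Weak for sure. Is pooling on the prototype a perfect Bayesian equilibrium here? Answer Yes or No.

On path, the investor holds the prior and pays 3/4·36 + 1/4·24 = 33. Off path (no prototype), believing Weak, it pays 24.
Strong: the prototype nets 33 − 4 = 29; no prototype nets 24. Strong stays.
Weak: the prototype nets 33 − 6 = 27; no prototype nets 24. Weak stays.
No type deviates, so pooling is sustained.

Yes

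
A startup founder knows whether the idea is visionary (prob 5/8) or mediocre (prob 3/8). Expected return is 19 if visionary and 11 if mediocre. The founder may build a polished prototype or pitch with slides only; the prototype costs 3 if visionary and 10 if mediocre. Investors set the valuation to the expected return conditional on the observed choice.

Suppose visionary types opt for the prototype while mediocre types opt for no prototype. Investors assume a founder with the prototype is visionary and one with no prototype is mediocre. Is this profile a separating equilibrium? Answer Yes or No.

Under these beliefs, the prototype earns valuation 19 and no prototype earns valuation 11.
visionary: the prototype nets 19 − 3 = 16; no prototype nets 11. visionary prefers the prototype.
mediocre: the prototype nets 19 − 10 = 9; no prototype nets 11. mediocre prefers no prototype.
Neither type deviates, so the separating profile is an equilibrium.

Yes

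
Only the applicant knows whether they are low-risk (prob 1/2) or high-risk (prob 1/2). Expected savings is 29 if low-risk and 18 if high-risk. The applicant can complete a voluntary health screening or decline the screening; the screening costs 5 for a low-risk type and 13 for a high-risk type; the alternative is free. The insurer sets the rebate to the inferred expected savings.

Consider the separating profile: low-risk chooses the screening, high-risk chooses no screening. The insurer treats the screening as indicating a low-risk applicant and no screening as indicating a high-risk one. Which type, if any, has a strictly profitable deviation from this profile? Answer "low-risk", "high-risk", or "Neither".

The screening pays 29; no screening pays 18.
low-risk: assigned the screening, nets 29 − 5 = 24; deviating to no screening nets 18.
high-risk: assigned no screening, nets 18; deviating to the screening nets 29 − 13 = 16.
Both types strictly prefer their assigned action; no profitable deviation.

Neither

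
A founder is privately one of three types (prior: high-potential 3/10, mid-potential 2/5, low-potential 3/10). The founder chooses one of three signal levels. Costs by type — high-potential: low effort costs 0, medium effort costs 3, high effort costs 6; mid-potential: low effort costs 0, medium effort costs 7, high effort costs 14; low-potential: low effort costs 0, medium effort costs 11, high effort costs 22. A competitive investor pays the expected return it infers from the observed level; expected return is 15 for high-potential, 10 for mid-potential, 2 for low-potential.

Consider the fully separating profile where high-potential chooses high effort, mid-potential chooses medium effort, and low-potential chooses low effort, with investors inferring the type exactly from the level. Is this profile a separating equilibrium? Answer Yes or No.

Separating valuations: high effort → 15, medium effort → 10, low effort → 2.
high-potential (assigned high effort): low effort: 2 − 0 = 2; medium effort: 10 − 3 = 7; high effort: 15 − 6 = 9. high-potential stays.
mid-potential (assigned medium effort): low effort: 2 − 0 = 2; medium effort: 10 − 7 = 3; high effort: 15 − 14 = 1. mid-potential stays.
low-potential (assigned low effort): low effort: 2 − 0 = 2; medium effort: 10 − 11 = -1; high effort: 15 − 22 = -7. low-potential stays.
Every type prefers its assigned level; separation holds.

Yes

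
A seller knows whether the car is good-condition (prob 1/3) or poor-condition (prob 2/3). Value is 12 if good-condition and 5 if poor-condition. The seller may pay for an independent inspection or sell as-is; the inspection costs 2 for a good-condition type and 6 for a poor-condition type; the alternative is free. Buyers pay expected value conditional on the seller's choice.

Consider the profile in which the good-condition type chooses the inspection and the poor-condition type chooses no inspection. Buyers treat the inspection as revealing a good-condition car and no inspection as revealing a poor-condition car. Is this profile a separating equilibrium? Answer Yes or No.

Under these beliefs, the inspection earns price 12 and no inspection earns price 5.
good-condition: the inspection nets 12 − 2 = 10; no inspection nets 5. good-condition prefers the inspection.
poor-condition: the inspection nets 12 − 6 = 6; no inspection nets 5. poor-condition would deviate to the inspection.
poor-condition has a profitable deviation, so the profile is not an equilibrium.

No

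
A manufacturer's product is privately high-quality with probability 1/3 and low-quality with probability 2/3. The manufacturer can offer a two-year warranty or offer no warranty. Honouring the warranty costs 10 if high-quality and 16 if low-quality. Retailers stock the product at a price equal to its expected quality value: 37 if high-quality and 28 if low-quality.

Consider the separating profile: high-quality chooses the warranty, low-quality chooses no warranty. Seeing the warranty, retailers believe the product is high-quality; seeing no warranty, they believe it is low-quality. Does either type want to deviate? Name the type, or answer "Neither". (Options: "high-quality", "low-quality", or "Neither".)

The warranty pays 37; no warranty pays 28.
high-quality: assigned the warranty, nets 37 − 10 = 27; deviating to no warranty nets 28.
low-quality: assigned no warranty, nets 28; deviating to the warranty nets 37 − 16 = 21.
The high-quality type gains 1 by deviating.

high-quality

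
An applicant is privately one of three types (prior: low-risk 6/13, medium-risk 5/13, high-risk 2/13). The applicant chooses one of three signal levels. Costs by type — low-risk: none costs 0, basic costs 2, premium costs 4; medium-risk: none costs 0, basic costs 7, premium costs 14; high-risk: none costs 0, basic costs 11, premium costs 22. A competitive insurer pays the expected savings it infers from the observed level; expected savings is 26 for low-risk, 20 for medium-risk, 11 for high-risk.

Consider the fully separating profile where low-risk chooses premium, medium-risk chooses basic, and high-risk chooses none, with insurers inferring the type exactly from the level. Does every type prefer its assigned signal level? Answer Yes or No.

Separating rebates: premium → 26, basic → 20, none → 11.
low-risk (assigned premium): none: 11 − 0 = 11; basic: 20 − 2 = 18; premium: 26 − 4 = 22. low-risk stays.
medium-risk (assigned basic): none: 11 − 0 = 11; basic: 20 − 7 = 13; premium: 26 − 14 = 12. medium-risk stays.
high-risk (assigned none): none: 11 − 0 = 11; basic: 20 − 11 = 9; premium: 26 − 22 = 4. high-risk stays.
Every type prefers its assigned level; separation holds.

Yes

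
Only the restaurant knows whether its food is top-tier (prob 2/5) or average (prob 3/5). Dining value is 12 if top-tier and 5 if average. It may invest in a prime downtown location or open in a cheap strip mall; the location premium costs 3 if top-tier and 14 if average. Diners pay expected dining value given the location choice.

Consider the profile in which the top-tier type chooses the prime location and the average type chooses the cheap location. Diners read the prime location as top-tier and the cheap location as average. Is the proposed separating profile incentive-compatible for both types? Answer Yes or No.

Under these beliefs, the prime location earns price premium 12 and the cheap location earns price premium 5.
top-tier: the prime location nets 12 − 3 = 9; the cheap location nets 5. top-tier prefers the prime location.
average: the prime location nets 12 − 14 = -2; the cheap location nets 5. average prefers the cheap location.
Neither type deviates, so the separating profile is an equilibrium.

Yes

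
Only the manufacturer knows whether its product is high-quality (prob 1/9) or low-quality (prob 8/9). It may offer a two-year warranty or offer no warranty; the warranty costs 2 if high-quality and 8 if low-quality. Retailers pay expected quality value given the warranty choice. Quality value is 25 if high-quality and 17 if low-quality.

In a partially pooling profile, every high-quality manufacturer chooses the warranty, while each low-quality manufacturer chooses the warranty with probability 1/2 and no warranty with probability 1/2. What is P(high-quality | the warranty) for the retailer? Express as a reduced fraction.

P(the warranty) = (1/9)·1 + (8/9)·(1/2) = 5/9.
By Bayes' rule, P(high-quality | the warranty) = (1/9) / (5/9) = 1/5.

1/5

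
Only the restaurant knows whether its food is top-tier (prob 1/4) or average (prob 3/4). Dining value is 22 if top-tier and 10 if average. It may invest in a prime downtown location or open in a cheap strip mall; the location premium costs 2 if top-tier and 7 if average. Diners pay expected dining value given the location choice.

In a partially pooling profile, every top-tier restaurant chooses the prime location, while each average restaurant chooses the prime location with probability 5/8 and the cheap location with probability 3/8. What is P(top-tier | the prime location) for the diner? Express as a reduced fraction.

P(the prime location) = (1/4)·1 + (3/4)·(5/8) = 23/32.
By Bayes' rule, P(top-tier | the prime location) = (1/4) / (23/32) = 8/23.

8/23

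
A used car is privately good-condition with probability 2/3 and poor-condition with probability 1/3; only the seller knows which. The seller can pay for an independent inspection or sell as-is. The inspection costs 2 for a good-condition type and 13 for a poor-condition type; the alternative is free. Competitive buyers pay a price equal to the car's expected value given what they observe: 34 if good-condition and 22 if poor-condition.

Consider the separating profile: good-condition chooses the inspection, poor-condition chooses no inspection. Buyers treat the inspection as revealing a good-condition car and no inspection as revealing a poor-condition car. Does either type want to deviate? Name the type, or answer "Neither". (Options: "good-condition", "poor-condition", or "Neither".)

Neither

The inspection pays 34; no inspection pays 22.
good-condition: assigned the inspection, nets 34 − 2 = 32; deviating to no inspection nets 22.
poor-condition: assigned no inspection, nets 22; deviating to the inspection nets 34 − 13 = 21.
Both types strictly prefer their assigned action; no profitable deviation.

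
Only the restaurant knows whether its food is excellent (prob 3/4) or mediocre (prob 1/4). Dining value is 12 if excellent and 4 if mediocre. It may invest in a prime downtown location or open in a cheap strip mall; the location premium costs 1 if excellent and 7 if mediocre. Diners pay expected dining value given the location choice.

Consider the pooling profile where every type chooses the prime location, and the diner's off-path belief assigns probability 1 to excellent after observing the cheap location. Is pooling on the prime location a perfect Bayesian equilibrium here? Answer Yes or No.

No

On path, the diner holds the prior and pays 3/4·12 + 1/4·4 = 10. Off path (the cheap location), believing excellent, it pays 12.
excellent: the prime location nets 10 − 1 = 9; the cheap location nets 12. excellent would deviate.
mediocre: the prime location nets 10 − 7 = 3; the cheap location nets 12. mediocre would deviate.
A type deviates, so pooling fails.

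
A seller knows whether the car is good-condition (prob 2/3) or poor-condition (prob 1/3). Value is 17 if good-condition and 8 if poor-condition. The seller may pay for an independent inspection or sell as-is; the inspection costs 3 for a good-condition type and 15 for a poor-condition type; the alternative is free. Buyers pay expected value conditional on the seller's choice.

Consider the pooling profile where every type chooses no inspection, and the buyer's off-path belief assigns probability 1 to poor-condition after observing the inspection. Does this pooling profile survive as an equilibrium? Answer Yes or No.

Yes

On path, the buyer holds the prior and pays 2/3·17 + 1/3·8 = 14. Off path (the inspection), believing poor-condition, it pays 8.
good-condition: no inspection nets 14; the inspection nets 8 − 3 = 5. good-condition stays.
poor-condition: no inspection nets 14; the inspection nets 8 − 15 = -7. poor-condition stays.
No type deviates, so pooling is sustained.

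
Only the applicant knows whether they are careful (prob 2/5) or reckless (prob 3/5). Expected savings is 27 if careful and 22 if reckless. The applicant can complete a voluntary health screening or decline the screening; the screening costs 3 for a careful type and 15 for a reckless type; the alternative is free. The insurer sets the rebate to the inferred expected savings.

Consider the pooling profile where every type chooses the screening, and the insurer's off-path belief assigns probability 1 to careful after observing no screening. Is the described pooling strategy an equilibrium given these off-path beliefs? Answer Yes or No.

On path, the insurer holds the prior and pays 2/5·27 + 3/5·22 = 24. Off path (no screening), believing careful, it pays 27.
careful: the screening nets 24 − 3 = 21; no screening nets 27. careful would deviate.
reckless: the screening nets 24 − 15 = 9; no screening nets 27. reckless would deviate.
A type deviates, so pooling fails.

No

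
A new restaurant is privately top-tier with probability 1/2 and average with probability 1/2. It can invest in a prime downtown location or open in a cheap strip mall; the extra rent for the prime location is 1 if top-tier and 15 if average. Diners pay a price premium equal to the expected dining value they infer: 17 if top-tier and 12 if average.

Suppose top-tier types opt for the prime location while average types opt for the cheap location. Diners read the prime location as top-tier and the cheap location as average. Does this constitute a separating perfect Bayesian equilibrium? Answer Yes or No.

Yes

Under these beliefs, the prime location earns price premium 17 and the cheap location earns price premium 12.
top-tier: the prime location nets 17 − 1 = 16; the cheap location nets 12. top-tier prefers the prime location.
average: the prime location nets 17 − 15 = 2; the cheap location nets 12. average prefers the cheap location.
Neither type deviates, so the separating profile is an equilibrium.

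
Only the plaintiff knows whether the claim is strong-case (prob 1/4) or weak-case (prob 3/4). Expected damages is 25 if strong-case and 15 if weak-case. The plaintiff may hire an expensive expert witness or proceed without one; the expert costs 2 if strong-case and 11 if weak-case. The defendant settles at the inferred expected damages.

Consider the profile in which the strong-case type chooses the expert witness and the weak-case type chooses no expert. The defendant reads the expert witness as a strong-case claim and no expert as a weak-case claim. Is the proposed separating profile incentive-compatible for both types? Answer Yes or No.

Yes

Under these beliefs, the expert witness earns settlement 25 and no expert earns settlement 15.
strong-case: the expert witness nets 25 − 2 = 23; no expert nets 15. strong-case prefers the expert witness.
weak-case: the expert witness nets 25 − 11 = 14; no expert nets 15. weak-case prefers no expert.
Neither type deviates, so the separating profile is an equilibrium.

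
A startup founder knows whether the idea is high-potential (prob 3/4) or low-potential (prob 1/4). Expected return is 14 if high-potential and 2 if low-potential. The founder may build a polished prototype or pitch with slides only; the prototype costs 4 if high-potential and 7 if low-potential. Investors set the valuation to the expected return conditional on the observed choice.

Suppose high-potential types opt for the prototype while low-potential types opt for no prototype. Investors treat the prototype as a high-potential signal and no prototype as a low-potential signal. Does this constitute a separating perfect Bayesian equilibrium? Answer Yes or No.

Under these beliefs, the prototype earns valuation 14 and no prototype earns valuation 2.
high-potential: the prototype nets 14 − 4 = 10; no prototype nets 2. high-potential prefers the prototype.
low-potential: the prototype nets 14 − 7 = 7; no prototype nets 2. low-potential would deviate to the prototype.
low-potential has a profitable deviation, so the profile is not an equilibrium.

No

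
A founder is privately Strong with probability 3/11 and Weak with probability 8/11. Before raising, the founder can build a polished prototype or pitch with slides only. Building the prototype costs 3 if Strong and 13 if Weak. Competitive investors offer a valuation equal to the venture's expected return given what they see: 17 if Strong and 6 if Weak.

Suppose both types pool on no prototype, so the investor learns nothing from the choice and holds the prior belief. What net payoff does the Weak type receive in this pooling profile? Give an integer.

Pooled valuation = 3/11·17 + 8/11·6 = 9.
Weak pays no cost for no prototype, so net payoff = 9.

9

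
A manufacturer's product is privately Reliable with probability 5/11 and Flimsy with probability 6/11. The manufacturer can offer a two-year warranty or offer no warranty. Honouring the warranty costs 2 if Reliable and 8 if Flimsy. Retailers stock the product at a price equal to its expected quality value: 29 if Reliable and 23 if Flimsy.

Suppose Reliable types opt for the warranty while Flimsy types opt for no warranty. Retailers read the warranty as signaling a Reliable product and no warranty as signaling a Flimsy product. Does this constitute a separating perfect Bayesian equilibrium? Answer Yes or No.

Under these beliefs, the warranty earns price 29 and no warranty earns price 23.
Reliable: the warranty nets 29 − 2 = 27; no warranty nets 23. Reliable prefers the warranty.
Flimsy: the warranty nets 29 − 8 = 21; no warranty nets 23. Flimsy prefers no warranty.
Neither type deviates, so the separating profile is an equilibrium.

Yes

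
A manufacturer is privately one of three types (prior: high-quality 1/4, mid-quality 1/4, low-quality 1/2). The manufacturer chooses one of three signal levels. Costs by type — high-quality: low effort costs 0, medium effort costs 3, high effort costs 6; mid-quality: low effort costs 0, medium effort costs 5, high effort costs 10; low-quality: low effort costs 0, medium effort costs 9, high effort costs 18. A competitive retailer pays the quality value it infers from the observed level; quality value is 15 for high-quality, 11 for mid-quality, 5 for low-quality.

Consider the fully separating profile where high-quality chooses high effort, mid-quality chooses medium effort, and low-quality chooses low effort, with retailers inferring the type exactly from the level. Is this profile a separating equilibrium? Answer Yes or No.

Separating prices: high effort → 15, medium effort → 11, low effort → 5.
high-quality (assigned high effort): low effort: 5 − 0 = 5; medium effort: 11 − 3 = 8; high effort: 15 − 6 = 9. high-quality stays.
mid-quality (assigned medium effort): low effort: 5 − 0 = 5; medium effort: 11 − 5 = 6; high effort: 15 − 10 = 5. mid-quality stays.
low-quality (assigned low effort): low effort: 5 − 0 = 5; medium effort: 11 − 9 = 2; high effort: 15 − 18 = -3. low-quality stays.
Every type prefers its assigned level; separation holds.

Yes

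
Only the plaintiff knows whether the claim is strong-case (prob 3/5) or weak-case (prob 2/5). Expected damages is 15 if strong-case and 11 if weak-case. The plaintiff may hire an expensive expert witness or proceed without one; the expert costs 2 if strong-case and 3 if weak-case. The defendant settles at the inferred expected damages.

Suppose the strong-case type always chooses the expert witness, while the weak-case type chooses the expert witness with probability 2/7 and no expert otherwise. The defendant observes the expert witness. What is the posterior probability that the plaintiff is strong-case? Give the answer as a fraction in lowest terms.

P(the expert witness) = (3/5)·1 + (2/5)·(2/7) = 5/7.
By Bayes' rule, P(strong-case | the expert witness) = (3/5) / (5/7) = 21/25.

21/25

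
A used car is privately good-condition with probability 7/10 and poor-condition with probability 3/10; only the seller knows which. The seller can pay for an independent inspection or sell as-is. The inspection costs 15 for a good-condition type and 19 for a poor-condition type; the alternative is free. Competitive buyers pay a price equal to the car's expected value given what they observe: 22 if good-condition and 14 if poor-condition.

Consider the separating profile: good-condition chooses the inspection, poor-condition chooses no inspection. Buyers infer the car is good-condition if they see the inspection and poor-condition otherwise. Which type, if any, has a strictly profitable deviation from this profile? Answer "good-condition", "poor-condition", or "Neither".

good-condition

The inspection pays 22; no inspection pays 14.
good-condition: assigned the inspection, nets 22 − 15 = 7; deviating to no inspection nets 14.
poor-condition: assigned no inspection, nets 14; deviating to the inspection nets 22 − 19 = 3.
The good-condition type gains 7 by deviating.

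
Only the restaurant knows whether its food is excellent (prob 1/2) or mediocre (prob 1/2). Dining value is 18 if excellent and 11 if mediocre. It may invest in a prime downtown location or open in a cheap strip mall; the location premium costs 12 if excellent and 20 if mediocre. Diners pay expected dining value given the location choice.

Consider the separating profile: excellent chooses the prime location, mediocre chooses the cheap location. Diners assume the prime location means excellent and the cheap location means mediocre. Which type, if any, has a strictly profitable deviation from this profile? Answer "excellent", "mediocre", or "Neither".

excellent

The prime location pays 18; the cheap location pays 11.
excellent: assigned the prime location, nets 18 − 12 = 6; deviating to the cheap location nets 11.
mediocre: assigned the cheap location, nets 11; deviating to the prime location nets 18 − 20 = -2.
The excellent type gains 5 by deviating.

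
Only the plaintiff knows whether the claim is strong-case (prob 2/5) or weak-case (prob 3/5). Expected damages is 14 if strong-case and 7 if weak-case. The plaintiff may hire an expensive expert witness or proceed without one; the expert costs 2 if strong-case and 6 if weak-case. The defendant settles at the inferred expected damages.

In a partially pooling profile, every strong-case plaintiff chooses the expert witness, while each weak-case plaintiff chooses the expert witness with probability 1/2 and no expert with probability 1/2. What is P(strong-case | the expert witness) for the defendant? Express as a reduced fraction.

P(the expert witness) = (2/5)·1 + (3/5)·(1/2) = 7/10.
By Bayes' rule, P(strong-case | the expert witness) = (2/5) / (7/10) = 4/7.

4/7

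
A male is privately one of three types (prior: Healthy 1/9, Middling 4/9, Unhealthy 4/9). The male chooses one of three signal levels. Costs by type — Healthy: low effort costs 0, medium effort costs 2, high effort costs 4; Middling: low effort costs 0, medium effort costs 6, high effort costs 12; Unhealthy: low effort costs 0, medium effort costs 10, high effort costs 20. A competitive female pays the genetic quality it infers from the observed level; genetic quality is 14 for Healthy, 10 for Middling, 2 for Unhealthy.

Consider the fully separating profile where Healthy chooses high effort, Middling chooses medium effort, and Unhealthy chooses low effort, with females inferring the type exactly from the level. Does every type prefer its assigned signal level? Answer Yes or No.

Yes

Separating mating payoffs: high effort → 14, medium effort → 10, low effort → 2.
Healthy (assigned high effort): low effort: 2 − 0 = 2; medium effort: 10 − 2 = 8; high effort: 14 − 4 = 10. Healthy stays.
Middling (assigned medium effort): low effort: 2 − 0 = 2; medium effort: 10 − 6 = 4; high effort: 14 − 12 = 2. Middling stays.
Unhealthy (assigned low effort): low effort: 2 − 0 = 2; medium effort: 10 − 10 = 0; high effort: 14 − 20 = -6. Unhealthy stays.
Every type prefers its assigned level; separation holds.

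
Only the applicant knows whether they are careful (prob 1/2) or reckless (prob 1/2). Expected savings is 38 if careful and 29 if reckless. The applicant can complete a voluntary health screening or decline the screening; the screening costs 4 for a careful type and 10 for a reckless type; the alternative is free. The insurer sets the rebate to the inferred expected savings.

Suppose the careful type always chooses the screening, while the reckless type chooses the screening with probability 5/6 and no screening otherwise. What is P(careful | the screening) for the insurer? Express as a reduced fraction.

6/11

P(the screening) = (1/2)·1 + (1/2)·(5/6) = 11/12.
By Bayes' rule, P(careful | the screening) = (1/2) / (11/12) = 6/11.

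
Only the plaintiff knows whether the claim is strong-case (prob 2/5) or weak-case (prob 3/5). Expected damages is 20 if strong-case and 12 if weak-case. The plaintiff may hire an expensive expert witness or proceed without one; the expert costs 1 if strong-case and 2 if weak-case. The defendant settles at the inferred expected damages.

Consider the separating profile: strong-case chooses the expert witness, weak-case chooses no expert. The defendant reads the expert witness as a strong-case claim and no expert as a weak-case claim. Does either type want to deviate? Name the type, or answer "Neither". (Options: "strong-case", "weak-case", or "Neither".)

The expert witness pays 20; no expert pays 12.
strong-case: assigned the expert witness, nets 20 − 1 = 19; deviating to no expert nets 12.
weak-case: assigned no expert, nets 12; deviating to the expert witness nets 20 − 2 = 18.
The weak-case type gains 6 by deviating.

weak-case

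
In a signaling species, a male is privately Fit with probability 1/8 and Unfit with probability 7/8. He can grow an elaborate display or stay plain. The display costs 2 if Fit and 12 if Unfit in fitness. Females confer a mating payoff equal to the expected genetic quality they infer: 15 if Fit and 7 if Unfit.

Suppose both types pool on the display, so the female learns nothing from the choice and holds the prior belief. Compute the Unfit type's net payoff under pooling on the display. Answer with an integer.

-4

Pooled mating payoff = 1/8·15 + 7/8·7 = 8.
Unfit pays cost 12 for the display, so net payoff = 8 − 12 = -4.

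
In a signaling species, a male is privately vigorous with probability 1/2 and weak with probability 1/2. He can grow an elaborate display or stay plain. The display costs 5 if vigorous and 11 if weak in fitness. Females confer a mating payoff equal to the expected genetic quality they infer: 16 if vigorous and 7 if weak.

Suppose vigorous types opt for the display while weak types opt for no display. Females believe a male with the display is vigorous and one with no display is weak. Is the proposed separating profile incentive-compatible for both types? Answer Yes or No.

Yes

Under these beliefs, the display earns mating payoff 16 and no display earns mating payoff 7.
vigorous: the display nets 16 − 5 = 11; no display nets 7. vigorous prefers the display.
weak: the display nets 16 − 11 = 5; no display nets 7. weak prefers no display.
Neither type deviates, so the separating profile is an equilibrium.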